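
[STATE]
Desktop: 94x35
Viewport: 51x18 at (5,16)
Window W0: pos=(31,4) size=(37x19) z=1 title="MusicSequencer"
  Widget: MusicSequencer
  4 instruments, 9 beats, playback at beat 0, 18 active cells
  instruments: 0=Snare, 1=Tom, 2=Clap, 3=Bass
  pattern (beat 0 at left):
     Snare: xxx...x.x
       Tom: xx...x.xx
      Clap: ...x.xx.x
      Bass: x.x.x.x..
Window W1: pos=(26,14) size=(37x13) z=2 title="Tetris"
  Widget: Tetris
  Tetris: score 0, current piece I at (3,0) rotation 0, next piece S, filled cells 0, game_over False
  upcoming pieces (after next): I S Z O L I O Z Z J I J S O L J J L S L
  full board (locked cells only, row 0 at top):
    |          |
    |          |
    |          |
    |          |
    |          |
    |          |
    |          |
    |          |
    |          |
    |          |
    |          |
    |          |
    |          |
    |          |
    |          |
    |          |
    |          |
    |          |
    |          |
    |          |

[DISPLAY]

                     ┠─────────────────────────────
                     ┃          │Next:             
                     ┃          │ ░░               
                     ┃          │░░                
                     ┃          │                  
                     ┃          │                  
                     ┃          │                  
                     ┃          │Score:            
                     ┃          │0                 
                     ┃          │                  
                     ┗━━━━━━━━━━━━━━━━━━━━━━━━━━━━━
                                                   
                                                   
                                                   
                                                   
                                                   
                                                   
                                                   


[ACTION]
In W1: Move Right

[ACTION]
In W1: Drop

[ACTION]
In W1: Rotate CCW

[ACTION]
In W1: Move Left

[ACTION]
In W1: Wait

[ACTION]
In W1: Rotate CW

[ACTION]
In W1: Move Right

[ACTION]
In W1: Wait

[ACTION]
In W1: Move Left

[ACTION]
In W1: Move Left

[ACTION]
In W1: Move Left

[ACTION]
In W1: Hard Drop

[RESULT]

                     ┠─────────────────────────────
                     ┃          │Next:             
                     ┃          │████              
                     ┃          │                  
                     ┃          │                  
                     ┃          │                  
                     ┃          │                  
                     ┃          │Score:            
                     ┃          │0                 
                     ┃ ████     │                  
                     ┗━━━━━━━━━━━━━━━━━━━━━━━━━━━━━
                                                   
                                                   
                                                   
                                                   
                                                   
                                                   
                                                   


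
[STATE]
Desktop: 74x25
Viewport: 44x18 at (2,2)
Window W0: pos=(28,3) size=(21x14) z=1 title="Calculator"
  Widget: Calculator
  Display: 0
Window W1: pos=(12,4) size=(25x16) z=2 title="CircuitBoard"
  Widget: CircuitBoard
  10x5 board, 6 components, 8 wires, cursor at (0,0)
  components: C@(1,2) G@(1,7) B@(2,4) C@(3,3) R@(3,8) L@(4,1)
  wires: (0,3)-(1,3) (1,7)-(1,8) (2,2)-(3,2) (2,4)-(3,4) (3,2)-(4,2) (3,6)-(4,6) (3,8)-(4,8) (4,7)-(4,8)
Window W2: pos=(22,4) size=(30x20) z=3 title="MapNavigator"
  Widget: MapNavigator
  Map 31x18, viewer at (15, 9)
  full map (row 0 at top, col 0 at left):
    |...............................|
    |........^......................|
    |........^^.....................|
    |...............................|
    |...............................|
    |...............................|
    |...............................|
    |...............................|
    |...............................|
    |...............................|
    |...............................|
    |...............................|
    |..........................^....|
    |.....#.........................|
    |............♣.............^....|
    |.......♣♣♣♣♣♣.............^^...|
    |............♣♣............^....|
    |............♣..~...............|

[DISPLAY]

                                            
                          ┏━━━━━━━━━━━━━━━━━
          ┏━━━━━━━━━┏━━━━━━━━━━━━━━━━━━━━━━━
          ┃ CircuitB┃ MapNavigator          
          ┠─────────┠───────────────────────
          ┃   0 1 2 ┃.......^...............
          ┃0  [.]   ┃.......^^..............
          ┃         ┃.......................
          ┃1        ┃.......................
          ┃         ┃.......................
          ┃2        ┃.......................
          ┃         ┃.......................
          ┃3        ┃.......................
          ┃         ┃..............@........
          ┃4       L┃.......................
          ┃Cursor: (┃.......................
          ┃         ┃.......................
          ┗━━━━━━━━━┃....#..................


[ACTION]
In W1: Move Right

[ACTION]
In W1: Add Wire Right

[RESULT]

                                            
                          ┏━━━━━━━━━━━━━━━━━
          ┏━━━━━━━━━┏━━━━━━━━━━━━━━━━━━━━━━━
          ┃ CircuitB┃ MapNavigator          
          ┠─────────┠───────────────────────
          ┃   0 1 2 ┃.......^...............
          ┃0      [.┃.......^^..............
          ┃         ┃.......................
          ┃1        ┃.......................
          ┃         ┃.......................
          ┃2        ┃.......................
          ┃         ┃.......................
          ┃3        ┃.......................
          ┃         ┃..............@........
          ┃4       L┃.......................
          ┃Cursor: (┃.......................
          ┃         ┃.......................
          ┗━━━━━━━━━┃....#..................


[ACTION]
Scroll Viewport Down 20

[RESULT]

          ┃   0 1 2 ┃.......^...............
          ┃0      [.┃.......^^..............
          ┃         ┃.......................
          ┃1        ┃.......................
          ┃         ┃.......................
          ┃2        ┃.......................
          ┃         ┃.......................
          ┃3        ┃.......................
          ┃         ┃..............@........
          ┃4       L┃.......................
          ┃Cursor: (┃.......................
          ┃         ┃.......................
          ┗━━━━━━━━━┃....#..................
                    ┃...........♣...........
                    ┃......♣♣♣♣♣♣...........
                    ┃...........♣♣..........
                    ┗━━━━━━━━━━━━━━━━━━━━━━━
                                            


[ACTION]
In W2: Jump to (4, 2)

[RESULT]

          ┃   0 1 2 ┃                       
          ┃0      [.┃                       
          ┃         ┃                       
          ┃1        ┃                       
          ┃         ┃                       
          ┃2        ┃                       
          ┃         ┃          .............
          ┃3        ┃          ........^....
          ┃         ┃          ....@...^^...
          ┃4       L┃          .............
          ┃Cursor: (┃          .............
          ┃         ┃          .............
          ┗━━━━━━━━━┃          .............
                    ┃          .............
                    ┃          .............
                    ┃          .............
                    ┗━━━━━━━━━━━━━━━━━━━━━━━
                                            


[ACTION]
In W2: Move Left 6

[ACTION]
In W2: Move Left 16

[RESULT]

          ┃   0 1 2 ┃                       
          ┃0      [.┃                       
          ┃         ┃                       
          ┃1        ┃                       
          ┃         ┃                       
          ┃2        ┃                       
          ┃         ┃              .........
          ┃3        ┃              ........^
          ┃         ┃              @.......^
          ┃4       L┃              .........
          ┃Cursor: (┃              .........
          ┃         ┃              .........
          ┗━━━━━━━━━┃              .........
                    ┃              .........
                    ┃              .........
                    ┃              .........
                    ┗━━━━━━━━━━━━━━━━━━━━━━━
                                            


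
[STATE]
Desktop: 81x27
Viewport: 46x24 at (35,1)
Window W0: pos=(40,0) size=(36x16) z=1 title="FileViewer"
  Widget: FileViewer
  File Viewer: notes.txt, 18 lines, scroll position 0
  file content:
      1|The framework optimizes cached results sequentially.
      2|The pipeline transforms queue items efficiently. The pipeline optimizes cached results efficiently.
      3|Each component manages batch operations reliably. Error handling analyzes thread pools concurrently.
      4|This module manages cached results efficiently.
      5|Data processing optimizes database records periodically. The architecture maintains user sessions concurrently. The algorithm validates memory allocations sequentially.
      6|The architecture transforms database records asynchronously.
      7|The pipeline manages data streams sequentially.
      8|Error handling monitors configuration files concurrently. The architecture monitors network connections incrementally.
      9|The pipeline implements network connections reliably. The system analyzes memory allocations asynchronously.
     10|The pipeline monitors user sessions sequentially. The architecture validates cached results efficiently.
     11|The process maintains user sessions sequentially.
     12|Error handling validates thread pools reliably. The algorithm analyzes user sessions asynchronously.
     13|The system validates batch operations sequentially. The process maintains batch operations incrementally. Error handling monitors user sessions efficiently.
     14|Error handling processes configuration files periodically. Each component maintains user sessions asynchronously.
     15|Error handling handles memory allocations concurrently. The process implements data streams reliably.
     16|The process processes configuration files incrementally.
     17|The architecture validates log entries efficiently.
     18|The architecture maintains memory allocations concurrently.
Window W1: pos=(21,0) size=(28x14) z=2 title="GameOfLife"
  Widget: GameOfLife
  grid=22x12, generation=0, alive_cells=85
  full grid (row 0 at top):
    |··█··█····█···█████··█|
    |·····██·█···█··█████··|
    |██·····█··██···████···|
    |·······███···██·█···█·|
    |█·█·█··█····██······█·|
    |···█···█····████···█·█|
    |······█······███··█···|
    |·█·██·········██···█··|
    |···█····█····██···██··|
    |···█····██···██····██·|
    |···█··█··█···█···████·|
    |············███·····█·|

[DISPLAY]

             ┃wer                       ┃     
─────────────┨──────────────────────────┨     
             ┃ework optimizes cached re▲┃     
··█████··    ┃line transforms queue ite█┃     
··████···    ┃ponent manages batch oper░┃     
██·█···█·    ┃ule manages cached result░┃     
█······█·    ┃cessing optimizes databas░┃     
███···█·█    ┃itecture transforms datab░┃     
███··█···    ┃line manages data streams░┃     
·██···█··    ┃ndling monitors configura░┃     
██···██··    ┃line implements network c░┃     
██····██·    ┃line monitors user sessio░┃     
━━━━━━━━━━━━━┛ess maintains user sessio░┃     
     ┃Error handling validates thread p▼┃     
     ┗━━━━━━━━━━━━━━━━━━━━━━━━━━━━━━━━━━┛     
                                              
                                              
                                              
                                              
                                              
                                              
                                              
                                              
                                              


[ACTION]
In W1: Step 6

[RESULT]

             ┃wer                       ┃     
─────────────┨──────────────────────────┨     
             ┃ework optimizes cached re▲┃     
·█·······    ┃line transforms queue ite█┃     
··█······    ┃ponent manages batch oper░┃     
·········    ┃ule manages cached result░┃     
█·█······    ┃cessing optimizes databas░┃     
·█·······    ┃itecture transforms datab░┃     
·····█···    ┃line manages data streams░┃     
······██·    ┃ndling monitors configura░┃     
······██·    ┃line implements network c░┃     
·········    ┃line monitors user sessio░┃     
━━━━━━━━━━━━━┛ess maintains user sessio░┃     
     ┃Error handling validates thread p▼┃     
     ┗━━━━━━━━━━━━━━━━━━━━━━━━━━━━━━━━━━┛     
                                              
                                              
                                              
                                              
                                              
                                              
                                              
                                              
                                              


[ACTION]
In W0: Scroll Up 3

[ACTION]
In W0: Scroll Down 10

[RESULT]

             ┃wer                       ┃     
─────────────┨──────────────────────────┨     
             ┃line manages data streams▲┃     
·█·······    ┃ndling monitors configura░┃     
··█······    ┃line implements network c░┃     
·········    ┃line monitors user sessio░┃     
█·█······    ┃ess maintains user sessio░┃     
·█·······    ┃ndling validates thread p░┃     
·····█···    ┃em validates batch operat░┃     
······██·    ┃ndling processes configur░┃     
······██·    ┃ndling handles memory all░┃     
·········    ┃ess processes configurati░┃     
━━━━━━━━━━━━━┛itecture validates log en█┃     
     ┃The architecture maintains memory▼┃     
     ┗━━━━━━━━━━━━━━━━━━━━━━━━━━━━━━━━━━┛     
                                              
                                              
                                              
                                              
                                              
                                              
                                              
                                              
                                              


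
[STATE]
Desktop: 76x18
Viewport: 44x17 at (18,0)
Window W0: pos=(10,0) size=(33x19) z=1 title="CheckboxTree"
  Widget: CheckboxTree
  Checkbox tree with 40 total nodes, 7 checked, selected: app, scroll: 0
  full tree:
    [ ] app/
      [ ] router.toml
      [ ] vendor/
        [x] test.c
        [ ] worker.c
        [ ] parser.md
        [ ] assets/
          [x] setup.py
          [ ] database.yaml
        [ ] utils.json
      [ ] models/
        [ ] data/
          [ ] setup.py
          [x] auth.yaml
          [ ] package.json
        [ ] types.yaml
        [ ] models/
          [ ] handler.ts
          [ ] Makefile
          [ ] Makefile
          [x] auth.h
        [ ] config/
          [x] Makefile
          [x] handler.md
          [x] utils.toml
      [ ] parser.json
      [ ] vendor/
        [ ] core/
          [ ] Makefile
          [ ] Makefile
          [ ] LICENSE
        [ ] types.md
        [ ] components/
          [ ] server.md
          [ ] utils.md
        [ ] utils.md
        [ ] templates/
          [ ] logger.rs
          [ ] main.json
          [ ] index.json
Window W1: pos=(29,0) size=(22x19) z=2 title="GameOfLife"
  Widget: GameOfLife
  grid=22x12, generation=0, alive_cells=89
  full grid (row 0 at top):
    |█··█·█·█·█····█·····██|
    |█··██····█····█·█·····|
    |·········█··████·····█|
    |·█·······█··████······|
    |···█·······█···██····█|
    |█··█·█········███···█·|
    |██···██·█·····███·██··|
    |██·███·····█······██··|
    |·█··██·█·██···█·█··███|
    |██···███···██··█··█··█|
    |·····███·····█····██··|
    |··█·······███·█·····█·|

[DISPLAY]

━━━━━━━━━━━┏━━━━━━━━━━━━━━━━━━━━┓           
oxTree     ┃ GameOfLife         ┃           
───────────┠────────────────────┨           
p/         ┃Gen: 0              ┃           
router.toml┃··█·█·█·█····█·····█┃           
vendor/    ┃··██····█····█·█····┃           
] test.c   ┃········█··████·····┃           
] worker.c ┃█·······█··████·····┃           
] parser.md┃··█·······█···██····┃           
] assets/  ┃··█·█········███···█┃           
[x] setup.p┃█···██·█·····███·██·┃           
[ ] databas┃█·███·····█······██·┃           
] utils.jso┃█··██·█·██···█·█··██┃           
models/    ┃█···███···██··█··█··┃           
] data/    ┃····███·····█····██·┃           
[ ] setup.p┃·█·······███·█·····█┃           
[x] auth.ya┃                    ┃           


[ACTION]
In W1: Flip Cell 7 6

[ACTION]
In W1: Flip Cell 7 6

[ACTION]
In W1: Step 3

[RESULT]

━━━━━━━━━━━┏━━━━━━━━━━━━━━━━━━━━┓           
oxTree     ┃ GameOfLife         ┃           
───────────┠────────────────────┨           
p/         ┃Gen: 3              ┃           
router.toml┃··██·····█··········┃           
vendor/    ┃··██····██··········┃           
] test.c   ┃········██··········┃           
] worker.c ┃··········█·········┃           
] parser.md┃███·██····█·········┃           
] assets/  ┃█·····█···········██┃           
[x] setup.p┃█·······██········██┃           
[ ] databas┃█····█·██████··█·█··┃           
] utils.jso┃····█··███·████·██··┃           
models/    ┃·█···█·██·█·····█···┃           
] data/    ┃·█··██··██·██·█·█··█┃           
[ ] setup.p┃··········████···███┃           
[x] auth.ya┃                    ┃           


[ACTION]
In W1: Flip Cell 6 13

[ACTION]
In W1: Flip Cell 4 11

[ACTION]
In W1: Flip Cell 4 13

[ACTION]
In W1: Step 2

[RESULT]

━━━━━━━━━━━┏━━━━━━━━━━━━━━━━━━━━┓           
oxTree     ┃ GameOfLife         ┃           
───────────┠────────────────────┨           
p/         ┃Gen: 5              ┃           
router.toml┃··██·····█··········┃           
vendor/    ┃··██····█·█·········┃           
] test.c   ┃··█·······█·········┃           
] worker.c ┃██·······█··········┃           
] parser.md┃·█··················┃           
] assets/  ┃·····██···········██┃           
[x] setup.p┃·█···██·········██·█┃           
[ ] databas┃·█····█·······██·█··┃           
] utils.jso┃····███······█···█··┃           
models/    ┃·······█·····██·██··┃           
] data/    ┃····██████····███···┃           
[ ] setup.p┃·····█████······███·┃           
[x] auth.ya┃                    ┃           


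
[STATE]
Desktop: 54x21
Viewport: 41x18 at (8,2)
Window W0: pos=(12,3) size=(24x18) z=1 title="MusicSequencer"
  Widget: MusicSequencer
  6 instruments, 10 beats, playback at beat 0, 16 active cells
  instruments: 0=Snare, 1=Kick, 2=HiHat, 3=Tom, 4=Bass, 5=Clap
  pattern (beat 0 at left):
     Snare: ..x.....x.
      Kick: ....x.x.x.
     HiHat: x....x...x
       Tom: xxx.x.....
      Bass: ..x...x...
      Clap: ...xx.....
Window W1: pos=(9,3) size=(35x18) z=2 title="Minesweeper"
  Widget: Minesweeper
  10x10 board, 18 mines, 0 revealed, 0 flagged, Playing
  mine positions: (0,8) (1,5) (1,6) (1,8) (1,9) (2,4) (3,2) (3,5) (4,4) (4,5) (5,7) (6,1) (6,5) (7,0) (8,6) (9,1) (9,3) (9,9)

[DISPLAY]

                                         
 ┏━━━━━━━━━━━━━━━━━━━━━━━━━━━━━━━━━┓     
 ┃ Minesweeper                     ┃     
 ┠─────────────────────────────────┨     
 ┃■■■■■■■■■■                       ┃     
 ┃■■■■■■■■■■                       ┃     
 ┃■■■■■■■■■■                       ┃     
 ┃■■■■■■■■■■                       ┃     
 ┃■■■■■■■■■■                       ┃     
 ┃■■■■■■■■■■                       ┃     
 ┃■■■■■■■■■■                       ┃     
 ┃■■■■■■■■■■                       ┃     
 ┃■■■■■■■■■■                       ┃     
 ┃■■■■■■■■■■                       ┃     
 ┃                                 ┃     
 ┃                                 ┃     
 ┃                                 ┃     
 ┃                                 ┃     


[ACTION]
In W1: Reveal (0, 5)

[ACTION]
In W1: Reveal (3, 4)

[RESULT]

                                         
 ┏━━━━━━━━━━━━━━━━━━━━━━━━━━━━━━━━━┓     
 ┃ Minesweeper                     ┃     
 ┠─────────────────────────────────┨     
 ┃■■■■■2■■■■                       ┃     
 ┃■■■■■■■■■■                       ┃     
 ┃■■■■■■■■■■                       ┃     
 ┃■■■■4■■■■■                       ┃     
 ┃■■■■■■■■■■                       ┃     
 ┃■■■■■■■■■■                       ┃     
 ┃■■■■■■■■■■                       ┃     
 ┃■■■■■■■■■■                       ┃     
 ┃■■■■■■■■■■                       ┃     
 ┃■■■■■■■■■■                       ┃     
 ┃                                 ┃     
 ┃                                 ┃     
 ┃                                 ┃     
 ┃                                 ┃     


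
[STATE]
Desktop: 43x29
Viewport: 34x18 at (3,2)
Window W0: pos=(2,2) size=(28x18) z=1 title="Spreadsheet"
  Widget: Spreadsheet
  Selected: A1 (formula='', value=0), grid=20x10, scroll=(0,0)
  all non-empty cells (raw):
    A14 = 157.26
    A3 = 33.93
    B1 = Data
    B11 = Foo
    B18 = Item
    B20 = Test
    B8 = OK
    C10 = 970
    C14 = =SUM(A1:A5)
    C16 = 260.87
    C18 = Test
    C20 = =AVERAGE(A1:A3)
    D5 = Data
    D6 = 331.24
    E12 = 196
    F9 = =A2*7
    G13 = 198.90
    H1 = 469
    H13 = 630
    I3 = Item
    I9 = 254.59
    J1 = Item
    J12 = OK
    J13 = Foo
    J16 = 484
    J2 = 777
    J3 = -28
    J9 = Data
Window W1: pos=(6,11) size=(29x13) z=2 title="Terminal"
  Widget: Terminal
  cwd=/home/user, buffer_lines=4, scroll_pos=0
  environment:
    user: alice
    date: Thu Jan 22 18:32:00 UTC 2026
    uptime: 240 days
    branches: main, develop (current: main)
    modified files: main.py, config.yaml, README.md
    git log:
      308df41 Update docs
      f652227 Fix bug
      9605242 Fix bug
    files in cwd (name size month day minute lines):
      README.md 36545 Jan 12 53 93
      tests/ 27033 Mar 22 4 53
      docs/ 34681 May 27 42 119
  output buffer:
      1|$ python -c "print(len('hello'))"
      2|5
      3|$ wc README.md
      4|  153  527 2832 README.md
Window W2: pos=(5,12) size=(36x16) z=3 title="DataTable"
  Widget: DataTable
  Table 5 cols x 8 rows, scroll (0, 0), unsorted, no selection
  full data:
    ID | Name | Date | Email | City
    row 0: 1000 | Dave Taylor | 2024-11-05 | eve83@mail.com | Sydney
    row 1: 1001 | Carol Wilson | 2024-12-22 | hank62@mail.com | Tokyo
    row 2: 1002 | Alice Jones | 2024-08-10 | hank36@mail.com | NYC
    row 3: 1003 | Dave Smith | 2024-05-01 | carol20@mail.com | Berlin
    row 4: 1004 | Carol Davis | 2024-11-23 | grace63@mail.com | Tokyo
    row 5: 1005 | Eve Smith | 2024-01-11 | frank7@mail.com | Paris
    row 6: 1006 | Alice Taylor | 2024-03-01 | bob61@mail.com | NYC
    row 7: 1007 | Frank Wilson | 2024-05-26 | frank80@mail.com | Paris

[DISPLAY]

━━━━━━━━━━━━━━━━━━━━━━━━━━┓       
 Spreadsheet              ┃       
──────────────────────────┨       
A1:                       ┃       
       A       B       C  ┃       
--------------------------┃       
  1      [0]Data          ┃       
  2        0       0      ┃       
  3    33.93       0      ┃       
  4┏━━━━━━━━━━━━━━━━━━━━━━━━━━━┓  
  ┏━━━━━━━━━━━━━━━━━━━━━━━━━━━━━━━
  ┃ DataTable                     
  ┠───────────────────────────────
  ┃ID  │Name        │Date      │Em
  ┃────┼────────────┼──────────┼──
 1┃1000│Dave Taylor │2024-11-05│ev
 1┃1001│Carol Wilson│2024-12-22│ha
━━┃1002│Alice Jones │2024-08-10│ha


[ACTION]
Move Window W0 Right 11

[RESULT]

          ┏━━━━━━━━━━━━━━━━━━━━━━━
          ┃ Spreadsheet           
          ┠───────────────────────
          ┃A1:                    
          ┃       A       B       
          ┃-----------------------
          ┃  1      [0]Data       
          ┃  2        0       0   
          ┃  3    33.93       0   
   ┏━━━━━━━━━━━━━━━━━━━━━━━━━━━┓  
  ┏━━━━━━━━━━━━━━━━━━━━━━━━━━━━━━━
  ┃ DataTable                     
  ┠───────────────────────────────
  ┃ID  │Name        │Date      │Em
  ┃────┼────────────┼──────────┼──
  ┃1000│Dave Taylor │2024-11-05│ev
  ┃1001│Carol Wilson│2024-12-22│ha
  ┃1002│Alice Jones │2024-08-10│ha


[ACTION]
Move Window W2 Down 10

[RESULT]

          ┏━━━━━━━━━━━━━━━━━━━━━━━
          ┃ Spreadsheet           
          ┠───────────────────────
          ┃A1:                    
          ┃       A       B       
          ┃-----------------------
          ┃  1      [0]Data       
          ┃  2        0       0   
          ┃  3    33.93       0   
   ┏━━━━━━━━━━━━━━━━━━━━━━━━━━━┓  
   ┃ Terminal                  ┃  
  ┏━━━━━━━━━━━━━━━━━━━━━━━━━━━━━━━
  ┃ DataTable                     
  ┠───────────────────────────────
  ┃ID  │Name        │Date      │Em
  ┃────┼────────────┼──────────┼──
  ┃1000│Dave Taylor │2024-11-05│ev
  ┃1001│Carol Wilson│2024-12-22│ha


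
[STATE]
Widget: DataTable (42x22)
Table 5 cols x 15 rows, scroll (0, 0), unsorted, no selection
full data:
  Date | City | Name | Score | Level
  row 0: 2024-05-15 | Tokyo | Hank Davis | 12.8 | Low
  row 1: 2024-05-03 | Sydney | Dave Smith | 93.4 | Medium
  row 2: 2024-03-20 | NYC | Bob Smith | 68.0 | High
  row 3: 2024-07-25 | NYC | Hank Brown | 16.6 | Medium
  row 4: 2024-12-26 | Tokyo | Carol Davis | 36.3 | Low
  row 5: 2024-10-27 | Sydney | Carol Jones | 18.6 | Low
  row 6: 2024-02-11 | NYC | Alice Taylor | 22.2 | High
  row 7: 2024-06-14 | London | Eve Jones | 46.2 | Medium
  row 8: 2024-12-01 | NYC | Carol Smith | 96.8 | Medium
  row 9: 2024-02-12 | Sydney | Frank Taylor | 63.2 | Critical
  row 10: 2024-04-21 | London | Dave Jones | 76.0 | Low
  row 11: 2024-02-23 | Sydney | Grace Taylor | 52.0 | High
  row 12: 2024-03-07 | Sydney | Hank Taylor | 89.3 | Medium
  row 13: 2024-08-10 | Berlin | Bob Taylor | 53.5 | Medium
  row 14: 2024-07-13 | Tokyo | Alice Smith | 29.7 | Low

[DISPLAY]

Date      │City  │Name        │Score│Level
──────────┼──────┼────────────┼─────┼─────
2024-05-15│Tokyo │Hank Davis  │12.8 │Low  
2024-05-03│Sydney│Dave Smith  │93.4 │Mediu
2024-03-20│NYC   │Bob Smith   │68.0 │High 
2024-07-25│NYC   │Hank Brown  │16.6 │Mediu
2024-12-26│Tokyo │Carol Davis │36.3 │Low  
2024-10-27│Sydney│Carol Jones │18.6 │Low  
2024-02-11│NYC   │Alice Taylor│22.2 │High 
2024-06-14│London│Eve Jones   │46.2 │Mediu
2024-12-01│NYC   │Carol Smith │96.8 │Mediu
2024-02-12│Sydney│Frank Taylor│63.2 │Criti
2024-04-21│London│Dave Jones  │76.0 │Low  
2024-02-23│Sydney│Grace Taylor│52.0 │High 
2024-03-07│Sydney│Hank Taylor │89.3 │Mediu
2024-08-10│Berlin│Bob Taylor  │53.5 │Mediu
2024-07-13│Tokyo │Alice Smith │29.7 │Low  
                                          
                                          
                                          
                                          
                                          


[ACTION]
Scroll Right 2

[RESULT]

te      │City  │Name        │Score│Level  
────────┼──────┼────────────┼─────┼───────
24-05-15│Tokyo │Hank Davis  │12.8 │Low    
24-05-03│Sydney│Dave Smith  │93.4 │Medium 
24-03-20│NYC   │Bob Smith   │68.0 │High   
24-07-25│NYC   │Hank Brown  │16.6 │Medium 
24-12-26│Tokyo │Carol Davis │36.3 │Low    
24-10-27│Sydney│Carol Jones │18.6 │Low    
24-02-11│NYC   │Alice Taylor│22.2 │High   
24-06-14│London│Eve Jones   │46.2 │Medium 
24-12-01│NYC   │Carol Smith │96.8 │Medium 
24-02-12│Sydney│Frank Taylor│63.2 │Critica
24-04-21│London│Dave Jones  │76.0 │Low    
24-02-23│Sydney│Grace Taylor│52.0 │High   
24-03-07│Sydney│Hank Taylor │89.3 │Medium 
24-08-10│Berlin│Bob Taylor  │53.5 │Medium 
24-07-13│Tokyo │Alice Smith │29.7 │Low    
                                          
                                          
                                          
                                          
                                          


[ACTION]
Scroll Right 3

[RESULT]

e      │City  │Name        │Score│Level   
───────┼──────┼────────────┼─────┼────────
4-05-15│Tokyo │Hank Davis  │12.8 │Low     
4-05-03│Sydney│Dave Smith  │93.4 │Medium  
4-03-20│NYC   │Bob Smith   │68.0 │High    
4-07-25│NYC   │Hank Brown  │16.6 │Medium  
4-12-26│Tokyo │Carol Davis │36.3 │Low     
4-10-27│Sydney│Carol Jones │18.6 │Low     
4-02-11│NYC   │Alice Taylor│22.2 │High    
4-06-14│London│Eve Jones   │46.2 │Medium  
4-12-01│NYC   │Carol Smith │96.8 │Medium  
4-02-12│Sydney│Frank Taylor│63.2 │Critical
4-04-21│London│Dave Jones  │76.0 │Low     
4-02-23│Sydney│Grace Taylor│52.0 │High    
4-03-07│Sydney│Hank Taylor │89.3 │Medium  
4-08-10│Berlin│Bob Taylor  │53.5 │Medium  
4-07-13│Tokyo │Alice Smith │29.7 │Low     
                                          
                                          
                                          
                                          
                                          


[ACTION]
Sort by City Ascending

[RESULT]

e      │City ▲│Name        │Score│Level   
───────┼──────┼────────────┼─────┼────────
4-08-10│Berlin│Bob Taylor  │53.5 │Medium  
4-06-14│London│Eve Jones   │46.2 │Medium  
4-04-21│London│Dave Jones  │76.0 │Low     
4-03-20│NYC   │Bob Smith   │68.0 │High    
4-07-25│NYC   │Hank Brown  │16.6 │Medium  
4-02-11│NYC   │Alice Taylor│22.2 │High    
4-12-01│NYC   │Carol Smith │96.8 │Medium  
4-05-03│Sydney│Dave Smith  │93.4 │Medium  
4-10-27│Sydney│Carol Jones │18.6 │Low     
4-02-12│Sydney│Frank Taylor│63.2 │Critical
4-02-23│Sydney│Grace Taylor│52.0 │High    
4-03-07│Sydney│Hank Taylor │89.3 │Medium  
4-05-15│Tokyo │Hank Davis  │12.8 │Low     
4-12-26│Tokyo │Carol Davis │36.3 │Low     
4-07-13│Tokyo │Alice Smith │29.7 │Low     
                                          
                                          
                                          
                                          
                                          


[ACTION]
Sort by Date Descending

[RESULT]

e     ▼│City  │Name        │Score│Level   
───────┼──────┼────────────┼─────┼────────
4-12-26│Tokyo │Carol Davis │36.3 │Low     
4-12-01│NYC   │Carol Smith │96.8 │Medium  
4-10-27│Sydney│Carol Jones │18.6 │Low     
4-08-10│Berlin│Bob Taylor  │53.5 │Medium  
4-07-25│NYC   │Hank Brown  │16.6 │Medium  
4-07-13│Tokyo │Alice Smith │29.7 │Low     
4-06-14│London│Eve Jones   │46.2 │Medium  
4-05-15│Tokyo │Hank Davis  │12.8 │Low     
4-05-03│Sydney│Dave Smith  │93.4 │Medium  
4-04-21│London│Dave Jones  │76.0 │Low     
4-03-20│NYC   │Bob Smith   │68.0 │High    
4-03-07│Sydney│Hank Taylor │89.3 │Medium  
4-02-23│Sydney│Grace Taylor│52.0 │High    
4-02-12│Sydney│Frank Taylor│63.2 │Critical
4-02-11│NYC   │Alice Taylor│22.2 │High    
                                          
                                          
                                          
                                          
                                          


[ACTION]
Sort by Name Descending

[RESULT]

e      │City  │Name       ▼│Score│Level   
───────┼──────┼────────────┼─────┼────────
4-03-07│Sydney│Hank Taylor │89.3 │Medium  
4-05-15│Tokyo │Hank Davis  │12.8 │Low     
4-07-25│NYC   │Hank Brown  │16.6 │Medium  
4-02-23│Sydney│Grace Taylor│52.0 │High    
4-02-12│Sydney│Frank Taylor│63.2 │Critical
4-06-14│London│Eve Jones   │46.2 │Medium  
4-05-03│Sydney│Dave Smith  │93.4 │Medium  
4-04-21│London│Dave Jones  │76.0 │Low     
4-12-01│NYC   │Carol Smith │96.8 │Medium  
4-10-27│Sydney│Carol Jones │18.6 │Low     
4-12-26│Tokyo │Carol Davis │36.3 │Low     
4-08-10│Berlin│Bob Taylor  │53.5 │Medium  
4-03-20│NYC   │Bob Smith   │68.0 │High    
4-02-11│NYC   │Alice Taylor│22.2 │High    
4-07-13│Tokyo │Alice Smith │29.7 │Low     
                                          
                                          
                                          
                                          
                                          


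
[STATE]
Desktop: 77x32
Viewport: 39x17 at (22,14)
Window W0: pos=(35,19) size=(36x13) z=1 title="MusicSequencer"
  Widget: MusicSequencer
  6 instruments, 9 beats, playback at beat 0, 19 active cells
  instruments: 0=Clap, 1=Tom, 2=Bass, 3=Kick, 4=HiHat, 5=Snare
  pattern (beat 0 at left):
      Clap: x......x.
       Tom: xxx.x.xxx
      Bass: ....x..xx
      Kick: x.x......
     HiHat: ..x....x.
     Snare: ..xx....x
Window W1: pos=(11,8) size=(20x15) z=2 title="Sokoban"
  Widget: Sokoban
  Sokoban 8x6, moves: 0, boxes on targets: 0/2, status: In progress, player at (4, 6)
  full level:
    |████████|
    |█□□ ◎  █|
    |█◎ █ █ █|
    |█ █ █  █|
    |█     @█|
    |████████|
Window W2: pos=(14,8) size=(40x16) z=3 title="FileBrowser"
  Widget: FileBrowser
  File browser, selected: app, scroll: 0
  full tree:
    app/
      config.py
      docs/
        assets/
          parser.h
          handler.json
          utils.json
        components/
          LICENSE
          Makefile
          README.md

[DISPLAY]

                               ┃       
                               ┃       
                               ┃       
                               ┃       
                               ┃       
                               ┃━━━━━━━
                               ┃       
                               ┃───────
                               ┃       
━━━━━━━━━━━━━━━━━━━━━━━━━━━━━━━┛       
             ┃   Tom███·█·███          
             ┃  Bass····█··██          
             ┃  Kick█·█······          
             ┃ HiHat··█····█·          
             ┃ Snare··██····█          
             ┃                         
             ┃                         


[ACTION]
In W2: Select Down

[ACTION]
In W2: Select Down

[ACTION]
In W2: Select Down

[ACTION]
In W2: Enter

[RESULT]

+] assets/                     ┃       
+] components/                 ┃       
                               ┃       
                               ┃       
                               ┃       
                               ┃━━━━━━━
                               ┃       
                               ┃───────
                               ┃       
━━━━━━━━━━━━━━━━━━━━━━━━━━━━━━━┛       
             ┃   Tom███·█·███          
             ┃  Bass····█··██          
             ┃  Kick█·█······          
             ┃ HiHat··█····█·          
             ┃ Snare··██····█          
             ┃                         
             ┃                         
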